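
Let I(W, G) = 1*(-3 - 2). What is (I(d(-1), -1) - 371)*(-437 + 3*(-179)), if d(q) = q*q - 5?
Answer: 366224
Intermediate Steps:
d(q) = -5 + q**2 (d(q) = q**2 - 5 = -5 + q**2)
I(W, G) = -5 (I(W, G) = 1*(-5) = -5)
(I(d(-1), -1) - 371)*(-437 + 3*(-179)) = (-5 - 371)*(-437 + 3*(-179)) = -376*(-437 - 537) = -376*(-974) = 366224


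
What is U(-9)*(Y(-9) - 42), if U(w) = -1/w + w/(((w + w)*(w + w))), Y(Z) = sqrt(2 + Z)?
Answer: -7/2 + I*sqrt(7)/12 ≈ -3.5 + 0.22048*I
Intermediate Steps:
U(w) = -3/(4*w) (U(w) = -1/w + w/(((2*w)*(2*w))) = -1/w + w/((4*w**2)) = -1/w + w*(1/(4*w**2)) = -1/w + 1/(4*w) = -3/(4*w))
U(-9)*(Y(-9) - 42) = (-3/4/(-9))*(sqrt(2 - 9) - 42) = (-3/4*(-1/9))*(sqrt(-7) - 42) = (I*sqrt(7) - 42)/12 = (-42 + I*sqrt(7))/12 = -7/2 + I*sqrt(7)/12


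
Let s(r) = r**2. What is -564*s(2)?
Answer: -2256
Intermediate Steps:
-564*s(2) = -564*2**2 = -564*4 = -2256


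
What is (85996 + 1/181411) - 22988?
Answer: 11430344289/181411 ≈ 63008.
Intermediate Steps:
(85996 + 1/181411) - 22988 = 15600620357/181411 - 22988 = 11430344289/181411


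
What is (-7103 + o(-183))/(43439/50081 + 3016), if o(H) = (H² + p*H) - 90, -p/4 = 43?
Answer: 2893279532/151087735 ≈ 19.150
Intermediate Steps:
p = -172 (p = -4*43 = -172)
o(H) = -90 + H² - 172*H (o(H) = (H² - 172*H) - 90 = -90 + H² - 172*H)
(-7103 + o(-183))/(43439/50081 + 3016) = (-7103 + (-90 + (-183)² - 172*(-183)))/(43439/50081 + 3016) = (-7103 + (-90 + 33489 + 31476))/(43439*(1/50081) + 3016) = (-7103 + 64875)/(43439/50081 + 3016) = 57772/(151087735/50081) = 57772*(50081/151087735) = 2893279532/151087735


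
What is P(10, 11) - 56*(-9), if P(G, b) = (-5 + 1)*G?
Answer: 464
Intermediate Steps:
P(G, b) = -4*G
P(10, 11) - 56*(-9) = -4*10 - 56*(-9) = -40 + 504 = 464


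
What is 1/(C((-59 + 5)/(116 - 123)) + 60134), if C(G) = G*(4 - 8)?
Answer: 7/420722 ≈ 1.6638e-5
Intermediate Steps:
C(G) = -4*G (C(G) = G*(-4) = -4*G)
1/(C((-59 + 5)/(116 - 123)) + 60134) = 1/(-4*(-59 + 5)/(116 - 123) + 60134) = 1/(-(-216)/(-7) + 60134) = 1/(-(-216)*(-1)/7 + 60134) = 1/(-4*54/7 + 60134) = 1/(-216/7 + 60134) = 1/(420722/7) = 7/420722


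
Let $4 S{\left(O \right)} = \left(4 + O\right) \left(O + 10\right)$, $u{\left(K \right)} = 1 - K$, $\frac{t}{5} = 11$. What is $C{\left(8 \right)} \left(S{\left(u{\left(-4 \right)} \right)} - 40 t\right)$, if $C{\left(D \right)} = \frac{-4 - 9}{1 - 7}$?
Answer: $- \frac{112645}{24} \approx -4693.5$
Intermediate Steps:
$t = 55$ ($t = 5 \cdot 11 = 55$)
$S{\left(O \right)} = \frac{\left(4 + O\right) \left(10 + O\right)}{4}$ ($S{\left(O \right)} = \frac{\left(4 + O\right) \left(O + 10\right)}{4} = \frac{\left(4 + O\right) \left(10 + O\right)}{4}$)
$C{\left(D \right)} = \frac{13}{6}$ ($C{\left(D \right)} = - \frac{13}{-6} = \left(-13\right) \left(- \frac{1}{6}\right) = \frac{13}{6}$)
$C{\left(8 \right)} \left(S{\left(u{\left(-4 \right)} \right)} - 40 t\right) = \frac{13 \left(\left(10 + \frac{\left(1 - -4\right)^{2}}{4} + \frac{7 \left(1 - -4\right)}{2}\right) - 2200\right)}{6} = \frac{13 \left(\left(10 + \frac{\left(1 + 4\right)^{2}}{4} + \frac{7 \left(1 + 4\right)}{2}\right) - 2200\right)}{6} = \frac{13 \left(\left(10 + \frac{5^{2}}{4} + \frac{7}{2} \cdot 5\right) - 2200\right)}{6} = \frac{13 \left(\left(10 + \frac{1}{4} \cdot 25 + \frac{35}{2}\right) - 2200\right)}{6} = \frac{13 \left(\left(10 + \frac{25}{4} + \frac{35}{2}\right) - 2200\right)}{6} = \frac{13 \left(\frac{135}{4} - 2200\right)}{6} = \frac{13}{6} \left(- \frac{8665}{4}\right) = - \frac{112645}{24}$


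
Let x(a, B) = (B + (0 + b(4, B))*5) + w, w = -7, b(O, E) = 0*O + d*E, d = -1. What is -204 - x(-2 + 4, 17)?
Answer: -129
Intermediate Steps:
b(O, E) = -E (b(O, E) = 0*O - E = 0 - E = -E)
x(a, B) = -7 - 4*B (x(a, B) = (B + (0 - B)*5) - 7 = (B - B*5) - 7 = (B - 5*B) - 7 = -4*B - 7 = -7 - 4*B)
-204 - x(-2 + 4, 17) = -204 - (-7 - 4*17) = -204 - (-7 - 68) = -204 - 1*(-75) = -204 + 75 = -129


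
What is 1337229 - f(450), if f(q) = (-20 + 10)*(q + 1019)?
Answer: 1351919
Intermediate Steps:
f(q) = -10190 - 10*q (f(q) = -10*(1019 + q) = -10190 - 10*q)
1337229 - f(450) = 1337229 - (-10190 - 10*450) = 1337229 - (-10190 - 4500) = 1337229 - 1*(-14690) = 1337229 + 14690 = 1351919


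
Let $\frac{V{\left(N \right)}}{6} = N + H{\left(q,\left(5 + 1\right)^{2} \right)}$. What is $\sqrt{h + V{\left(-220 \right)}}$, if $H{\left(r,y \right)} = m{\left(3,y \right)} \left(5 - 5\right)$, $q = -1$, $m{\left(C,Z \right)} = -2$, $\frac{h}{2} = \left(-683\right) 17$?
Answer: $i \sqrt{24542} \approx 156.66 i$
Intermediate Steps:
$h = -23222$ ($h = 2 \left(\left(-683\right) 17\right) = 2 \left(-11611\right) = -23222$)
$H{\left(r,y \right)} = 0$ ($H{\left(r,y \right)} = - 2 \left(5 - 5\right) = \left(-2\right) 0 = 0$)
$V{\left(N \right)} = 6 N$ ($V{\left(N \right)} = 6 \left(N + 0\right) = 6 N$)
$\sqrt{h + V{\left(-220 \right)}} = \sqrt{-23222 + 6 \left(-220\right)} = \sqrt{-23222 - 1320} = \sqrt{-24542} = i \sqrt{24542}$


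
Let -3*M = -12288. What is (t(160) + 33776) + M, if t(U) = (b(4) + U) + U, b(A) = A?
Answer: 38196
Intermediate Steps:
M = 4096 (M = -1/3*(-12288) = 4096)
t(U) = 4 + 2*U (t(U) = (4 + U) + U = 4 + 2*U)
(t(160) + 33776) + M = ((4 + 2*160) + 33776) + 4096 = ((4 + 320) + 33776) + 4096 = (324 + 33776) + 4096 = 34100 + 4096 = 38196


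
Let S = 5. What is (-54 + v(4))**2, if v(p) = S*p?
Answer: 1156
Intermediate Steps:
v(p) = 5*p
(-54 + v(4))**2 = (-54 + 5*4)**2 = (-54 + 20)**2 = (-34)**2 = 1156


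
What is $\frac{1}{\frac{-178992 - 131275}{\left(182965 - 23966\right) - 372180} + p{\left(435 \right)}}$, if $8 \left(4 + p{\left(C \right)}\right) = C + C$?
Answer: $\frac{852724}{90563907} \approx 0.0094157$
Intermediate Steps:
$p{\left(C \right)} = -4 + \frac{C}{4}$ ($p{\left(C \right)} = -4 + \frac{C + C}{8} = -4 + \frac{2 C}{8} = -4 + \frac{C}{4}$)
$\frac{1}{\frac{-178992 - 131275}{\left(182965 - 23966\right) - 372180} + p{\left(435 \right)}} = \frac{1}{\frac{-178992 - 131275}{\left(182965 - 23966\right) - 372180} + \left(-4 + \frac{1}{4} \cdot 435\right)} = \frac{1}{- \frac{310267}{158999 - 372180} + \left(-4 + \frac{435}{4}\right)} = \frac{1}{- \frac{310267}{-213181} + \frac{419}{4}} = \frac{1}{\left(-310267\right) \left(- \frac{1}{213181}\right) + \frac{419}{4}} = \frac{1}{\frac{310267}{213181} + \frac{419}{4}} = \frac{1}{\frac{90563907}{852724}} = \frac{852724}{90563907}$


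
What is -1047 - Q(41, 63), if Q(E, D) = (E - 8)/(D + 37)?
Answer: -104733/100 ≈ -1047.3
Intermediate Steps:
Q(E, D) = (-8 + E)/(37 + D)
-1047 - Q(41, 63) = -1047 - (-8 + 41)/(37 + 63) = -1047 - 33/100 = -104733/100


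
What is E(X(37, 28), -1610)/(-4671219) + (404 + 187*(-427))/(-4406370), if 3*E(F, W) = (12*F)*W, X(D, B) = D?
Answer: 4511285197/65343235762 ≈ 0.069040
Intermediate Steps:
E(F, W) = 4*F*W (E(F, W) = ((12*F)*W)/3 = (12*F*W)/3 = 4*F*W)
E(X(37, 28), -1610)/(-4671219) + (404 + 187*(-427))/(-4406370) = (4*37*(-1610))/(-4671219) + (404 + 187*(-427))/(-4406370) = -238280*(-1/4671219) + (404 - 79849)*(-1/4406370) = 34040/667317 - 79445*(-1/4406370) = 34040/667317 + 15889/881274 = 4511285197/65343235762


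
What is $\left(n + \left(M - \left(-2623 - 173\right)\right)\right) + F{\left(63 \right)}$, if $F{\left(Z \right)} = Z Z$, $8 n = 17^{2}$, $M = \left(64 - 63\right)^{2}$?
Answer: $\frac{54417}{8} \approx 6802.1$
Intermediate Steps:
$M = 1$ ($M = 1^{2} = 1$)
$n = \frac{289}{8}$ ($n = \frac{17^{2}}{8} = \frac{1}{8} \cdot 289 = \frac{289}{8} \approx 36.125$)
$F{\left(Z \right)} = Z^{2}$
$\left(n + \left(M - \left(-2623 - 173\right)\right)\right) + F{\left(63 \right)} = \left(\frac{289}{8} + \left(1 - \left(-2623 - 173\right)\right)\right) + 63^{2} = \left(\frac{289}{8} + \left(1 - -2796\right)\right) + 3969 = \left(\frac{289}{8} + \left(1 + 2796\right)\right) + 3969 = \left(\frac{289}{8} + 2797\right) + 3969 = \frac{22665}{8} + 3969 = \frac{54417}{8}$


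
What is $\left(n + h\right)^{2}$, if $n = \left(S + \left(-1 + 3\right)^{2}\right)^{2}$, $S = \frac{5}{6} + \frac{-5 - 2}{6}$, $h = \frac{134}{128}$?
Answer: $\frac{69672409}{331776} \approx 210.0$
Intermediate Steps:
$h = \frac{67}{64}$ ($h = 134 \cdot \frac{1}{128} = \frac{67}{64} \approx 1.0469$)
$S = - \frac{1}{3}$ ($S = 5 \cdot \frac{1}{6} + \left(-5 - 2\right) \frac{1}{6} = \frac{5}{6} - \frac{7}{6} = - \frac{1}{3} \approx -0.33333$)
$n = \frac{121}{9}$ ($n = \left(- \frac{1}{3} + \left(-1 + 3\right)^{2}\right)^{2} = \left(- \frac{1}{3} + 2^{2}\right)^{2} = \left(- \frac{1}{3} + 4\right)^{2} = \left(\frac{11}{3}\right)^{2} = \frac{121}{9} \approx 13.444$)
$\left(n + h\right)^{2} = \left(\frac{121}{9} + \frac{67}{64}\right)^{2} = \left(\frac{8347}{576}\right)^{2} = \frac{69672409}{331776}$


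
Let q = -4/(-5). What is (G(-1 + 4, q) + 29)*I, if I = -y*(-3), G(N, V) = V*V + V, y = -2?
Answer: -4566/25 ≈ -182.64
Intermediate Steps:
q = ⅘ (q = -4*(-⅕) = ⅘ ≈ 0.80000)
G(N, V) = V + V² (G(N, V) = V² + V = V + V²)
I = -6 (I = -1*(-2)*(-3) = 2*(-3) = -6)
(G(-1 + 4, q) + 29)*I = (4*(1 + ⅘)/5 + 29)*(-6) = ((⅘)*(9/5) + 29)*(-6) = (36/25 + 29)*(-6) = (761/25)*(-6) = -4566/25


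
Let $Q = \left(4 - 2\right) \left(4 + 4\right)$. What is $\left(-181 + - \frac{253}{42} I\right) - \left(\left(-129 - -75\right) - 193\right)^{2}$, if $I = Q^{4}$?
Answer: $- \frac{9575294}{21} \approx -4.5597 \cdot 10^{5}$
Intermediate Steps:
$Q = 16$ ($Q = 2 \cdot 8 = 16$)
$I = 65536$ ($I = 16^{4} = 65536$)
$\left(-181 + - \frac{253}{42} I\right) - \left(\left(-129 - -75\right) - 193\right)^{2} = \left(-181 + - \frac{253}{42} \cdot 65536\right) - \left(\left(-129 - -75\right) - 193\right)^{2} = \left(-181 + \left(-253\right) \frac{1}{42} \cdot 65536\right) - \left(\left(-129 + 75\right) - 193\right)^{2} = \left(-181 - \frac{8290304}{21}\right) - \left(-54 - 193\right)^{2} = \left(-181 - \frac{8290304}{21}\right) - \left(-247\right)^{2} = - \frac{8294105}{21} - 61009 = - \frac{9575294}{21}$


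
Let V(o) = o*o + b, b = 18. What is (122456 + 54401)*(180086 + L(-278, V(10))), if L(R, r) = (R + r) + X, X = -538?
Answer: 31726023516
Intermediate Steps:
V(o) = 18 + o² (V(o) = o*o + 18 = o² + 18 = 18 + o²)
L(R, r) = -538 + R + r (L(R, r) = (R + r) - 538 = -538 + R + r)
(122456 + 54401)*(180086 + L(-278, V(10))) = (122456 + 54401)*(180086 + (-538 - 278 + (18 + 10²))) = 176857*(180086 + (-538 - 278 + (18 + 100))) = 176857*(180086 + (-538 - 278 + 118)) = 176857*(180086 - 698) = 176857*179388 = 31726023516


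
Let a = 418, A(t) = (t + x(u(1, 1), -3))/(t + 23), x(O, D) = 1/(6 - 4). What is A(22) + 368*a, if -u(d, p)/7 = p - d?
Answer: 307649/2 ≈ 1.5382e+5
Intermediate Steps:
u(d, p) = -7*p + 7*d (u(d, p) = -7*(p - d) = -7*p + 7*d)
x(O, D) = ½ (x(O, D) = 1/2 = ½)
A(t) = (½ + t)/(23 + t) (A(t) = (t + ½)/(t + 23) = (½ + t)/(23 + t))
A(22) + 368*a = (½ + 22)/(23 + 22) + 368*418 = (45/2)/45 + 153824 = (1/45)*(45/2) + 153824 = ½ + 153824 = 307649/2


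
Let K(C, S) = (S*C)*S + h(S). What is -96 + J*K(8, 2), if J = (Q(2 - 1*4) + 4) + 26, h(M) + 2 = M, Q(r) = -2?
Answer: 800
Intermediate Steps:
h(M) = -2 + M
J = 28 (J = (-2 + 4) + 26 = 2 + 26 = 28)
K(C, S) = -2 + S + C*S**2 (K(C, S) = (S*C)*S + (-2 + S) = (C*S)*S + (-2 + S) = C*S**2 + (-2 + S) = -2 + S + C*S**2)
-96 + J*K(8, 2) = -96 + 28*(-2 + 2 + 8*2**2) = -96 + 28*(-2 + 2 + 8*4) = -96 + 28*(-2 + 2 + 32) = -96 + 28*32 = -96 + 896 = 800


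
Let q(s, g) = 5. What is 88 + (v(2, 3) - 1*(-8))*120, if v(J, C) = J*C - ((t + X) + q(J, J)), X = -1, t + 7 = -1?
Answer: 2248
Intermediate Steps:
t = -8 (t = -7 - 1 = -8)
v(J, C) = 4 + C*J (v(J, C) = J*C - ((-8 - 1) + 5) = C*J - (-9 + 5) = C*J - 1*(-4) = C*J + 4 = 4 + C*J)
88 + (v(2, 3) - 1*(-8))*120 = 88 + ((4 + 3*2) - 1*(-8))*120 = 88 + ((4 + 6) + 8)*120 = 88 + (10 + 8)*120 = 88 + 18*120 = 88 + 2160 = 2248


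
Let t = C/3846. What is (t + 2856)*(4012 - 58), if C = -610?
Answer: 7238169994/641 ≈ 1.1292e+7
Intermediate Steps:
t = -305/1923 (t = -610/3846 = -610*1/3846 = -305/1923 ≈ -0.15861)
(t + 2856)*(4012 - 58) = (-305/1923 + 2856)*(4012 - 58) = (5491783/1923)*3954 = 7238169994/641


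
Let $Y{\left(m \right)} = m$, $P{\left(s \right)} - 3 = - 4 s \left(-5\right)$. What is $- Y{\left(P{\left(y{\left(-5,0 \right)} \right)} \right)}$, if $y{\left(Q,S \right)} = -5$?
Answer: $97$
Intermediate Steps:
$P{\left(s \right)} = 3 + 20 s$ ($P{\left(s \right)} = 3 + - 4 s \left(-5\right) = 3 + 20 s$)
$- Y{\left(P{\left(y{\left(-5,0 \right)} \right)} \right)} = - (3 + 20 \left(-5\right)) = - (3 - 100) = \left(-1\right) \left(-97\right) = 97$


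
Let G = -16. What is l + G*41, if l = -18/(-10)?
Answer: -3271/5 ≈ -654.20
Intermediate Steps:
l = 9/5 (l = -18*(-⅒) = 9/5 ≈ 1.8000)
l + G*41 = 9/5 - 16*41 = 9/5 - 656 = -3271/5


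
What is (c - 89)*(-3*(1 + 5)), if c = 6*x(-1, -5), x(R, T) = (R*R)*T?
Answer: 2142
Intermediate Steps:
x(R, T) = T*R² (x(R, T) = R²*T = T*R²)
c = -30 (c = 6*(-5*(-1)²) = 6*(-5*1) = 6*(-5) = -30)
(c - 89)*(-3*(1 + 5)) = (-30 - 89)*(-3*(1 + 5)) = -(-357)*6 = -119*(-18) = 2142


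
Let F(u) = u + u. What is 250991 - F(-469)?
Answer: 251929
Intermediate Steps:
F(u) = 2*u
250991 - F(-469) = 250991 - 2*(-469) = 250991 - 1*(-938) = 250991 + 938 = 251929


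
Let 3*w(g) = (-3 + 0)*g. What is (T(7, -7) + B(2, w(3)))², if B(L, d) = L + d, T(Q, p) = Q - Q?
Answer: 1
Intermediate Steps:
T(Q, p) = 0
w(g) = -g (w(g) = ((-3 + 0)*g)/3 = (-3*g)/3 = -g)
(T(7, -7) + B(2, w(3)))² = (0 + (2 - 1*3))² = (0 + (2 - 3))² = (0 - 1)² = (-1)² = 1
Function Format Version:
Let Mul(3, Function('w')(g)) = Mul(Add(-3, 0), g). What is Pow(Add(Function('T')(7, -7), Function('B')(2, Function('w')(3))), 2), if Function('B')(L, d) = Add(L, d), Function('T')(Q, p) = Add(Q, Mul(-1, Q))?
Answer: 1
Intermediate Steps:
Function('T')(Q, p) = 0
Function('w')(g) = Mul(-1, g) (Function('w')(g) = Mul(Rational(1, 3), Mul(Add(-3, 0), g)) = Mul(Rational(1, 3), Mul(-3, g)) = Mul(-1, g))
Pow(Add(Function('T')(7, -7), Function('B')(2, Function('w')(3))), 2) = Pow(Add(0, Add(2, Mul(-1, 3))), 2) = Pow(Add(0, Add(2, -3)), 2) = Pow(Add(0, -1), 2) = Pow(-1, 2) = 1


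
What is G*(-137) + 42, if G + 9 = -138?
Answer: 20181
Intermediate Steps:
G = -147 (G = -9 - 138 = -147)
G*(-137) + 42 = -147*(-137) + 42 = 20139 + 42 = 20181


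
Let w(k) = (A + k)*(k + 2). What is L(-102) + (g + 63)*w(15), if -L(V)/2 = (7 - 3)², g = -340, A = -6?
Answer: -42413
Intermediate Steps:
L(V) = -32 (L(V) = -2*(7 - 3)² = -2*4² = -2*16 = -32)
w(k) = (-6 + k)*(2 + k) (w(k) = (-6 + k)*(k + 2) = (-6 + k)*(2 + k))
L(-102) + (g + 63)*w(15) = -32 + (-340 + 63)*(-12 + 15² - 4*15) = -32 - 277*(-12 + 225 - 60) = -32 - 277*153 = -32 - 42381 = -42413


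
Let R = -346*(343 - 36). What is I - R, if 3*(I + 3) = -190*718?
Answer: 182237/3 ≈ 60746.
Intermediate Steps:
R = -106222 (R = -346*307 = -106222)
I = -136429/3 (I = -3 + (-190*718)/3 = -3 + (1/3)*(-136420) = -3 - 136420/3 = -136429/3 ≈ -45476.)
I - R = -136429/3 - 1*(-106222) = -136429/3 + 106222 = 182237/3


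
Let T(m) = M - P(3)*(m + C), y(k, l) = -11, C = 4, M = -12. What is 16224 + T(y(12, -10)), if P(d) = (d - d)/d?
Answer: 16212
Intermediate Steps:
P(d) = 0 (P(d) = 0/d = 0)
T(m) = -12 (T(m) = -12 - 0*(m + 4) = -12 - 0*(4 + m) = -12 - 1*0 = -12 + 0 = -12)
16224 + T(y(12, -10)) = 16224 - 12 = 16212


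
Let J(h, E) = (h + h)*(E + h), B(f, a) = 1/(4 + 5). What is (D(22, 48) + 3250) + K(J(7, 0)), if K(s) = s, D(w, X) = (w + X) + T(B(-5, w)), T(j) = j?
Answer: 30763/9 ≈ 3418.1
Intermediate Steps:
B(f, a) = ⅑ (B(f, a) = 1/9 = ⅑)
J(h, E) = 2*h*(E + h) (J(h, E) = (2*h)*(E + h) = 2*h*(E + h))
D(w, X) = ⅑ + X + w (D(w, X) = (w + X) + ⅑ = (X + w) + ⅑ = ⅑ + X + w)
(D(22, 48) + 3250) + K(J(7, 0)) = ((⅑ + 48 + 22) + 3250) + 2*7*(0 + 7) = (631/9 + 3250) + 2*7*7 = 29881/9 + 98 = 30763/9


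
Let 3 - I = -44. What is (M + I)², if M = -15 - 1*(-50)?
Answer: 6724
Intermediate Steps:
I = 47 (I = 3 - 1*(-44) = 3 + 44 = 47)
M = 35 (M = -15 + 50 = 35)
(M + I)² = (35 + 47)² = 82² = 6724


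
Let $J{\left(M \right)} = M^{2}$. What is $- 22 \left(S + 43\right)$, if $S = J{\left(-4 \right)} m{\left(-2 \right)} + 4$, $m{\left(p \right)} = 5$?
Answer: $-2794$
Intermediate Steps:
$S = 84$ ($S = \left(-4\right)^{2} \cdot 5 + 4 = 16 \cdot 5 + 4 = 80 + 4 = 84$)
$- 22 \left(S + 43\right) = - 22 \left(84 + 43\right) = \left(-22\right) 127 = -2794$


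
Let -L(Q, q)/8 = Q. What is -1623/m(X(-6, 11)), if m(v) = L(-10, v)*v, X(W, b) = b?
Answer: -1623/880 ≈ -1.8443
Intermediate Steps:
L(Q, q) = -8*Q
m(v) = 80*v (m(v) = (-8*(-10))*v = 80*v)
-1623/m(X(-6, 11)) = -1623/(80*11) = -1623/880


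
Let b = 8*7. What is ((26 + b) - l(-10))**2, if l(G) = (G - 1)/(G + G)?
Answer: 2653641/400 ≈ 6634.1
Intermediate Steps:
b = 56
l(G) = (-1 + G)/(2*G) (l(G) = (-1 + G)/((2*G)) = (-1 + G)*(1/(2*G)) = (-1 + G)/(2*G))
((26 + b) - l(-10))**2 = ((26 + 56) - (-1 - 10)/(2*(-10)))**2 = (82 - (-1)*(-11)/(2*10))**2 = (82 - 1*11/20)**2 = (82 - 11/20)**2 = (1629/20)**2 = 2653641/400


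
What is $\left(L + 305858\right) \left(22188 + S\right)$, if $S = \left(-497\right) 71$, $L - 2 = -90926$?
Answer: $-2815420466$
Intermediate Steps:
$L = -90924$ ($L = 2 - 90926 = -90924$)
$S = -35287$
$\left(L + 305858\right) \left(22188 + S\right) = \left(-90924 + 305858\right) \left(22188 - 35287\right) = 214934 \left(-13099\right) = -2815420466$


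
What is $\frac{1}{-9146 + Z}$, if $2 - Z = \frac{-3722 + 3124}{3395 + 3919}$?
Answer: $- \frac{159}{1453883} \approx -0.00010936$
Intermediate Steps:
$Z = \frac{331}{159}$ ($Z = 2 - \frac{-3722 + 3124}{3395 + 3919} = 2 - - \frac{598}{7314} = 2 - \left(-598\right) \frac{1}{7314} = 2 - - \frac{13}{159} = 2 + \frac{13}{159} = \frac{331}{159} \approx 2.0818$)
$\frac{1}{-9146 + Z} = \frac{1}{-9146 + \frac{331}{159}} = \frac{1}{- \frac{1453883}{159}} = - \frac{159}{1453883}$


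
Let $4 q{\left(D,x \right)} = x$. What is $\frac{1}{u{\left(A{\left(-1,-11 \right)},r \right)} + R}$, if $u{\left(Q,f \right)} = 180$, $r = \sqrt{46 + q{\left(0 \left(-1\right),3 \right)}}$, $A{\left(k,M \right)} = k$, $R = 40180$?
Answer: $\frac{1}{40360} \approx 2.4777 \cdot 10^{-5}$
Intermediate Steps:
$q{\left(D,x \right)} = \frac{x}{4}$
$r = \frac{\sqrt{187}}{2}$ ($r = \sqrt{46 + \frac{1}{4} \cdot 3} = \sqrt{46 + \frac{3}{4}} = \sqrt{\frac{187}{4}} = \frac{\sqrt{187}}{2} \approx 6.8374$)
$\frac{1}{u{\left(A{\left(-1,-11 \right)},r \right)} + R} = \frac{1}{180 + 40180} = \frac{1}{40360}$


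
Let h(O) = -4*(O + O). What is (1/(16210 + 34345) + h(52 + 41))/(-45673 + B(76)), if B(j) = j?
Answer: 37612919/2305156335 ≈ 0.016317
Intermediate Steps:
h(O) = -8*O
(1/(16210 + 34345) + h(52 + 41))/(-45673 + B(76)) = (1/(16210 + 34345) - 8*(52 + 41))/(-45673 + 76) = (1/50555 - 8*93)/(-45597) = (1/50555 - 744)*(-1/45597) = -37612919/50555*(-1/45597) = 37612919/2305156335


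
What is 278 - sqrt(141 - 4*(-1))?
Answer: 278 - sqrt(145) ≈ 265.96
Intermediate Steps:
278 - sqrt(141 - 4*(-1)) = 278 - sqrt(141 + 4) = 278 - sqrt(145)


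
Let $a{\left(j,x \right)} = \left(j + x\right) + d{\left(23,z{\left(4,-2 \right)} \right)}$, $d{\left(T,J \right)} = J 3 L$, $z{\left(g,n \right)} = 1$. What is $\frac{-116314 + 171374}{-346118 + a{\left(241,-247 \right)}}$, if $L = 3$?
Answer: $- \frac{11012}{69223} \approx -0.15908$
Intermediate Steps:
$d{\left(T,J \right)} = 9 J$ ($d{\left(T,J \right)} = J 3 \cdot 3 = 3 J 3 = 9 J$)
$a{\left(j,x \right)} = 9 + j + x$ ($a{\left(j,x \right)} = \left(j + x\right) + 9 \cdot 1 = \left(j + x\right) + 9 = 9 + j + x$)
$\frac{-116314 + 171374}{-346118 + a{\left(241,-247 \right)}} = \frac{-116314 + 171374}{-346118 + \left(9 + 241 - 247\right)} = \frac{55060}{-346118 + 3} = \frac{55060}{-346115} = 55060 \left(- \frac{1}{346115}\right) = - \frac{11012}{69223}$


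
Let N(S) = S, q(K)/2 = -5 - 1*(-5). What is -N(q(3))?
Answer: 0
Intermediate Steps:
q(K) = 0 (q(K) = 2*(-5 - 1*(-5)) = 2*(-5 + 5) = 2*0 = 0)
-N(q(3)) = -1*0 = 0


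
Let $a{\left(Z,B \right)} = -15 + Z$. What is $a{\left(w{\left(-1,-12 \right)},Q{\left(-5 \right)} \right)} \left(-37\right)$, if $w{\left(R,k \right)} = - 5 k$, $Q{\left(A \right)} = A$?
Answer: $-1665$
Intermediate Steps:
$a{\left(w{\left(-1,-12 \right)},Q{\left(-5 \right)} \right)} \left(-37\right) = \left(-15 - -60\right) \left(-37\right) = \left(-15 + 60\right) \left(-37\right) = 45 \left(-37\right) = -1665$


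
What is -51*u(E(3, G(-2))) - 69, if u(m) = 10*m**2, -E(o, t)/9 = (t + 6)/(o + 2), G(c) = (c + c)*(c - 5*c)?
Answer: -5585457/5 ≈ -1.1171e+6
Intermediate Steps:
G(c) = -8*c**2 (G(c) = (2*c)*(-4*c) = -8*c**2)
E(o, t) = -9*(6 + t)/(2 + o) (E(o, t) = -9*(t + 6)/(o + 2) = -9*(6 + t)/(2 + o))
-51*u(E(3, G(-2))) - 69 = -510*(9*(-6 - (-8)*(-2)**2)/(2 + 3))**2 - 69 = -510*(9*(-6 - (-8)*4)/5)**2 - 69 = -510*(9*(1/5)*(-6 - 1*(-32)))**2 - 69 = -510*(9*(1/5)*(-6 + 32))**2 - 69 = -510*(9*(1/5)*26)**2 - 69 = -510*(234/5)**2 - 69 = -510*54756/25 - 69 = -51*109512/5 - 69 = -5585112/5 - 69 = -5585457/5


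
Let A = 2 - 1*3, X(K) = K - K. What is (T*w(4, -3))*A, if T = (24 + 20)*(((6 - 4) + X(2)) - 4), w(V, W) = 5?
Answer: 440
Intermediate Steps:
X(K) = 0
A = -1 (A = 2 - 3 = -1)
T = -88 (T = (24 + 20)*(((6 - 4) + 0) - 4) = 44*((2 + 0) - 4) = 44*(2 - 4) = 44*(-2) = -88)
(T*w(4, -3))*A = -88*5*(-1) = -440*(-1) = 440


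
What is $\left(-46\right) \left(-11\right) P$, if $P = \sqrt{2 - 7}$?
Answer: $506 i \sqrt{5} \approx 1131.5 i$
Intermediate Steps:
$P = i \sqrt{5}$ ($P = \sqrt{-5} = i \sqrt{5} \approx 2.2361 i$)
$\left(-46\right) \left(-11\right) P = \left(-46\right) \left(-11\right) i \sqrt{5} = 506 i \sqrt{5}$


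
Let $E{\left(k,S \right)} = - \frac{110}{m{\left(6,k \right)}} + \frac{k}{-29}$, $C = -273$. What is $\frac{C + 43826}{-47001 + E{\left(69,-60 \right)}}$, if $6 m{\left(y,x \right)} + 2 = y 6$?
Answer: $- \frac{21471629}{23182236} \approx -0.92621$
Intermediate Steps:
$m{\left(y,x \right)} = - \frac{1}{3} + y$ ($m{\left(y,x \right)} = - \frac{1}{3} + \frac{y 6}{6} = - \frac{1}{3} + \frac{6 y}{6} = - \frac{1}{3} + y$)
$E{\left(k,S \right)} = - \frac{330}{17} - \frac{k}{29}$ ($E{\left(k,S \right)} = - \frac{110}{- \frac{1}{3} + 6} + \frac{k}{-29} = - \frac{110}{\frac{17}{3}} + k \left(- \frac{1}{29}\right) = \left(-110\right) \frac{3}{17} - \frac{k}{29} = - \frac{330}{17} - \frac{k}{29}$)
$\frac{C + 43826}{-47001 + E{\left(69,-60 \right)}} = \frac{-273 + 43826}{-47001 - \frac{10743}{493}} = \frac{43553}{-47001 - \frac{10743}{493}} = \frac{43553}{- \frac{23182236}{493}} = 43553 \left(- \frac{493}{23182236}\right) = - \frac{21471629}{23182236}$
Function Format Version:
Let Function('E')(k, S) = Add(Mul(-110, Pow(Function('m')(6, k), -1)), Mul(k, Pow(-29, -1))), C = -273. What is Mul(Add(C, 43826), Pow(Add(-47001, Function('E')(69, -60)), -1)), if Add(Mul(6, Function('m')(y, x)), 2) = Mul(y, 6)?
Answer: Rational(-21471629, 23182236) ≈ -0.92621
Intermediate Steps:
Function('m')(y, x) = Add(Rational(-1, 3), y) (Function('m')(y, x) = Add(Rational(-1, 3), Mul(Rational(1, 6), Mul(y, 6))) = Add(Rational(-1, 3), Mul(Rational(1, 6), Mul(6, y))) = Add(Rational(-1, 3), y))
Function('E')(k, S) = Add(Rational(-330, 17), Mul(Rational(-1, 29), k)) (Function('E')(k, S) = Add(Mul(-110, Pow(Add(Rational(-1, 3), 6), -1)), Mul(k, Pow(-29, -1))) = Add(Mul(-110, Pow(Rational(17, 3), -1)), Mul(k, Rational(-1, 29))) = Add(Mul(-110, Rational(3, 17)), Mul(Rational(-1, 29), k)) = Add(Rational(-330, 17), Mul(Rational(-1, 29), k)))
Mul(Add(C, 43826), Pow(Add(-47001, Function('E')(69, -60)), -1)) = Mul(Add(-273, 43826), Pow(Add(-47001, Add(Rational(-330, 17), Mul(Rational(-1, 29), 69))), -1)) = Mul(43553, Pow(Add(-47001, Add(Rational(-330, 17), Rational(-69, 29))), -1)) = Mul(43553, Pow(Add(-47001, Rational(-10743, 493)), -1)) = Mul(43553, Pow(Rational(-23182236, 493), -1)) = Mul(43553, Rational(-493, 23182236)) = Rational(-21471629, 23182236)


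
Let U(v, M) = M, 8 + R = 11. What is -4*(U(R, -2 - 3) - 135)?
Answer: 560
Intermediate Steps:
R = 3 (R = -8 + 11 = 3)
-4*(U(R, -2 - 3) - 135) = -4*((-2 - 3) - 135) = -4*(-5 - 135) = -4*(-140) = 560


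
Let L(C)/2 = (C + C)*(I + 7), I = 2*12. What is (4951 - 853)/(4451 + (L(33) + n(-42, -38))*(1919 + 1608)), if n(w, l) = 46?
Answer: 4098/14599177 ≈ 0.00028070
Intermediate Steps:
I = 24
L(C) = 124*C (L(C) = 2*((C + C)*(24 + 7)) = 2*((2*C)*31) = 2*(62*C) = 124*C)
(4951 - 853)/(4451 + (L(33) + n(-42, -38))*(1919 + 1608)) = (4951 - 853)/(4451 + (124*33 + 46)*(1919 + 1608)) = 4098/(4451 + (4092 + 46)*3527) = 4098/(4451 + 4138*3527) = 4098/(4451 + 14594726) = 4098/14599177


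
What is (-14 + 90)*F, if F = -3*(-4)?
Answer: 912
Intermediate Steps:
F = 12
(-14 + 90)*F = (-14 + 90)*12 = 76*12 = 912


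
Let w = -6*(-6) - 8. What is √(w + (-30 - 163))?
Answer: I*√165 ≈ 12.845*I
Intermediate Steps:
w = 28 (w = 36 - 8 = 28)
√(w + (-30 - 163)) = √(28 + (-30 - 163)) = √(28 - 193) = √(-165) = I*√165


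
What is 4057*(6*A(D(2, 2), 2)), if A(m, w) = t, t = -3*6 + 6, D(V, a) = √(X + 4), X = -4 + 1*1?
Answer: -292104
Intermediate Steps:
X = -3 (X = -4 + 1 = -3)
D(V, a) = 1 (D(V, a) = √(-3 + 4) = √1 = 1)
t = -12 (t = -18 + 6 = -12)
A(m, w) = -12
4057*(6*A(D(2, 2), 2)) = 4057*(6*(-12)) = 4057*(-72) = -292104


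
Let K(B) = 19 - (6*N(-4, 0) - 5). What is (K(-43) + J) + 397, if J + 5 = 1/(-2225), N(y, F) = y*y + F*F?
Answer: 711999/2225 ≈ 320.00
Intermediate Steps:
N(y, F) = F**2 + y**2 (N(y, F) = y**2 + F**2 = F**2 + y**2)
K(B) = -72 (K(B) = 19 - (6*(0**2 + (-4)**2) - 5) = 19 - (6*(0 + 16) - 5) = 19 - (6*16 - 5) = 19 - (96 - 5) = 19 - 1*91 = 19 - 91 = -72)
J = -11126/2225 (J = -5 + 1/(-2225) = -5 - 1/2225 = -11126/2225 ≈ -5.0005)
(K(-43) + J) + 397 = (-72 - 11126/2225) + 397 = -171326/2225 + 397 = 711999/2225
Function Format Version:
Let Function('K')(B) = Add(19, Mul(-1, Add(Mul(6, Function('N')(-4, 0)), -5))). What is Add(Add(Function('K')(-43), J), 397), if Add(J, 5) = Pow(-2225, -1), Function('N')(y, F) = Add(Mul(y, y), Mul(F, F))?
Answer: Rational(711999, 2225) ≈ 320.00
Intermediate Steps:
Function('N')(y, F) = Add(Pow(F, 2), Pow(y, 2)) (Function('N')(y, F) = Add(Pow(y, 2), Pow(F, 2)) = Add(Pow(F, 2), Pow(y, 2)))
Function('K')(B) = -72 (Function('K')(B) = Add(19, Mul(-1, Add(Mul(6, Add(Pow(0, 2), Pow(-4, 2))), -5))) = Add(19, Mul(-1, Add(Mul(6, Add(0, 16)), -5))) = Add(19, Mul(-1, Add(Mul(6, 16), -5))) = Add(19, Mul(-1, Add(96, -5))) = Add(19, Mul(-1, 91)) = Add(19, -91) = -72)
J = Rational(-11126, 2225) (J = Add(-5, Pow(-2225, -1)) = Add(-5, Rational(-1, 2225)) = Rational(-11126, 2225) ≈ -5.0005)
Add(Add(Function('K')(-43), J), 397) = Add(Add(-72, Rational(-11126, 2225)), 397) = Add(Rational(-171326, 2225), 397) = Rational(711999, 2225)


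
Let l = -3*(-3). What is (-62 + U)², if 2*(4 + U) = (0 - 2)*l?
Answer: 5625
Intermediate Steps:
l = 9
U = -13 (U = -4 + ((0 - 2)*9)/2 = -4 + (-2*9)/2 = -4 + (½)*(-18) = -4 - 9 = -13)
(-62 + U)² = (-62 - 13)² = (-75)² = 5625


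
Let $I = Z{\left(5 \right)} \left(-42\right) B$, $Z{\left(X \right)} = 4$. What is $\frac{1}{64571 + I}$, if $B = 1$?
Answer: $\frac{1}{64403} \approx 1.5527 \cdot 10^{-5}$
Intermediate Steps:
$I = -168$ ($I = 4 \left(-42\right) 1 = \left(-168\right) 1 = -168$)
$\frac{1}{64571 + I} = \frac{1}{64571 - 168} = \frac{1}{64403}$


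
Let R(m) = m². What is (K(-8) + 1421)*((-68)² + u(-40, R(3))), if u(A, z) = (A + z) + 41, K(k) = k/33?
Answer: 217265090/33 ≈ 6.5838e+6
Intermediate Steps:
K(k) = k/33 (K(k) = k*(1/33) = k/33)
u(A, z) = 41 + A + z
(K(-8) + 1421)*((-68)² + u(-40, R(3))) = ((1/33)*(-8) + 1421)*((-68)² + (41 - 40 + 3²)) = (-8/33 + 1421)*(4624 + (41 - 40 + 9)) = 46885*(4624 + 10)/33 = (46885/33)*4634 = 217265090/33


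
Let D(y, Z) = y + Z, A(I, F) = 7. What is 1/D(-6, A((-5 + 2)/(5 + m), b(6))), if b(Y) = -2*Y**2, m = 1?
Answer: 1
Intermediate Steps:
D(y, Z) = Z + y
1/D(-6, A((-5 + 2)/(5 + m), b(6))) = 1/(7 - 6) = 1/1 = 1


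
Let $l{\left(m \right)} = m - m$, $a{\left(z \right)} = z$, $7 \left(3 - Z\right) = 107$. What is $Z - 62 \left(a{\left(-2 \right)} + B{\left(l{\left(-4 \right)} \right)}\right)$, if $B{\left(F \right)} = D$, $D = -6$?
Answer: $\frac{3386}{7} \approx 483.71$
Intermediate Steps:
$Z = - \frac{86}{7}$ ($Z = 3 - \frac{107}{7} = - \frac{86}{7} \approx -12.286$)
$l{\left(m \right)} = 0$
$B{\left(F \right)} = -6$
$Z - 62 \left(a{\left(-2 \right)} + B{\left(l{\left(-4 \right)} \right)}\right) = - \frac{86}{7} - 62 \left(-2 - 6\right) = - \frac{86}{7} - -496 = - \frac{86}{7} + 496 = \frac{3386}{7}$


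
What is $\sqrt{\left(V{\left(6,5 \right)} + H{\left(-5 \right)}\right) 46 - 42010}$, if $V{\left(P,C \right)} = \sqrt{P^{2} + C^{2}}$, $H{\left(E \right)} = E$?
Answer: $\sqrt{-42240 + 46 \sqrt{61}} \approx 204.65 i$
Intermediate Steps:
$V{\left(P,C \right)} = \sqrt{C^{2} + P^{2}}$
$\sqrt{\left(V{\left(6,5 \right)} + H{\left(-5 \right)}\right) 46 - 42010} = \sqrt{\left(\sqrt{5^{2} + 6^{2}} - 5\right) 46 - 42010} = \sqrt{\left(\sqrt{25 + 36} - 5\right) 46 - 42010} = \sqrt{\left(\sqrt{61} - 5\right) 46 - 42010} = \sqrt{\left(-5 + \sqrt{61}\right) 46 - 42010} = \sqrt{\left(-230 + 46 \sqrt{61}\right) - 42010} = \sqrt{-42240 + 46 \sqrt{61}}$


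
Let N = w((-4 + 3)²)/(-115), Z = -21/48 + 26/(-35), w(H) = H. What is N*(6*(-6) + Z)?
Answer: 20821/64400 ≈ 0.32331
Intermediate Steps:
Z = -661/560 (Z = -21*1/48 + 26*(-1/35) = -7/16 - 26/35 = -661/560 ≈ -1.1804)
N = -1/115 (N = (-4 + 3)²/(-115) = (-1)²*(-1/115) = 1*(-1/115) = -1/115 ≈ -0.0086956)
N*(6*(-6) + Z) = -(6*(-6) - 661/560)/115 = -(-36 - 661/560)/115 = -1/115*(-20821/560) = 20821/64400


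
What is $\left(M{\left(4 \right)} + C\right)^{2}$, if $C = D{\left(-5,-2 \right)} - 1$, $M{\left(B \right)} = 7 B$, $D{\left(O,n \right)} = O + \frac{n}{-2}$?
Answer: $529$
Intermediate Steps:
$D{\left(O,n \right)} = O - \frac{n}{2}$ ($D{\left(O,n \right)} = O + n \left(- \frac{1}{2}\right) = O - \frac{n}{2}$)
$C = -5$ ($C = \left(-5 - -1\right) - 1 = \left(-5 + 1\right) - 1 = -4 - 1 = -5$)
$\left(M{\left(4 \right)} + C\right)^{2} = \left(7 \cdot 4 - 5\right)^{2} = \left(28 - 5\right)^{2} = 23^{2} = 529$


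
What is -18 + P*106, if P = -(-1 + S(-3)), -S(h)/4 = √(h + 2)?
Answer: 88 + 424*I ≈ 88.0 + 424.0*I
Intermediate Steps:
S(h) = -4*√(2 + h) (S(h) = -4*√(h + 2) = -4*√(2 + h))
P = 1 + 4*I (P = -(-1 - 4*√(2 - 3)) = -(-1 - 4*I) = 1 + 4*I ≈ 1.0 + 4.0*I)
-18 + P*106 = -18 + (1 + 4*I)*106 = -18 + (106 + 424*I) = 88 + 424*I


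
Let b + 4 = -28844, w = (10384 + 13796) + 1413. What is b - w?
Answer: -54441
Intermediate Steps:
w = 25593 (w = 24180 + 1413 = 25593)
b = -28848 (b = -4 - 28844 = -28848)
b - w = -28848 - 1*25593 = -28848 - 25593 = -54441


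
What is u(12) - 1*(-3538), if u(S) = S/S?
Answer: 3539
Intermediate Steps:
u(S) = 1
u(12) - 1*(-3538) = 1 - 1*(-3538) = 1 + 3538 = 3539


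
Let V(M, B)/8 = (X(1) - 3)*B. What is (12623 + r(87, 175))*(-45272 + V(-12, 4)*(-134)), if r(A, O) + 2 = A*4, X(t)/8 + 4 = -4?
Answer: 3138809256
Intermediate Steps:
X(t) = -64 (X(t) = -32 + 8*(-4) = -32 - 32 = -64)
V(M, B) = -536*B (V(M, B) = 8*((-64 - 3)*B) = 8*(-67*B) = -536*B)
r(A, O) = -2 + 4*A (r(A, O) = -2 + A*4 = -2 + 4*A)
(12623 + r(87, 175))*(-45272 + V(-12, 4)*(-134)) = (12623 + (-2 + 4*87))*(-45272 - 536*4*(-134)) = (12623 + (-2 + 348))*(-45272 - 2144*(-134)) = (12623 + 346)*(-45272 + 287296) = 12969*242024 = 3138809256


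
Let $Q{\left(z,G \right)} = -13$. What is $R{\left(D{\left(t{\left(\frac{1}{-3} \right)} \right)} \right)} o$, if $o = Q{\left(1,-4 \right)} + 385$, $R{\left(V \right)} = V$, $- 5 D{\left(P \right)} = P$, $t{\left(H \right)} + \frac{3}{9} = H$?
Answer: $\frac{248}{5} \approx 49.6$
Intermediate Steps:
$t{\left(H \right)} = - \frac{1}{3} + H$
$D{\left(P \right)} = - \frac{P}{5}$
$o = 372$ ($o = -13 + 385 = 372$)
$R{\left(D{\left(t{\left(\frac{1}{-3} \right)} \right)} \right)} o = - \frac{- \frac{1}{3} + \frac{1}{-3}}{5} \cdot 372 = - \frac{- \frac{1}{3} - \frac{1}{3}}{5} \cdot 372 = \left(- \frac{1}{5}\right) \left(- \frac{2}{3}\right) 372 = \frac{2}{15} \cdot 372 = \frac{248}{5}$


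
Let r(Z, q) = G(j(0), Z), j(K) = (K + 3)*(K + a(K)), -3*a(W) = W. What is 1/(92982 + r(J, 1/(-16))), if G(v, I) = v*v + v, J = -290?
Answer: 1/92982 ≈ 1.0755e-5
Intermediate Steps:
a(W) = -W/3
j(K) = 2*K*(3 + K)/3 (j(K) = (K + 3)*(K - K/3) = (3 + K)*(2*K/3) = 2*K*(3 + K)/3)
G(v, I) = v + v² (G(v, I) = v² + v = v + v²)
r(Z, q) = 0 (r(Z, q) = ((⅔)*0*(3 + 0))*(1 + (⅔)*0*(3 + 0)) = ((⅔)*0*3)*(1 + (⅔)*0*3) = 0*(1 + 0) = 0*1 = 0)
1/(92982 + r(J, 1/(-16))) = 1/(92982 + 0) = 1/92982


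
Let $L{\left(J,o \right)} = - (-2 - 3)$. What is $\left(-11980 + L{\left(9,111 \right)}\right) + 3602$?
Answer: $-8373$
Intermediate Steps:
$L{\left(J,o \right)} = 5$ ($L{\left(J,o \right)} = \left(-1\right) \left(-5\right) = 5$)
$\left(-11980 + L{\left(9,111 \right)}\right) + 3602 = \left(-11980 + 5\right) + 3602 = -11975 + 3602 = -8373$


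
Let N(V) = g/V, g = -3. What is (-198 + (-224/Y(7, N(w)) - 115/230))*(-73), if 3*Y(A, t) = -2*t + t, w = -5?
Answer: -134539/2 ≈ -67270.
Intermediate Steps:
N(V) = -3/V
Y(A, t) = -t/3 (Y(A, t) = (-2*t + t)/3 = (-t)/3 = -t/3)
(-198 + (-224/Y(7, N(w)) - 115/230))*(-73) = (-198 + (-224/((-(-1)/(-5))) - 115/230))*(-73) = (-198 + (-224/((-(-1)*(-1)/5)) - 115*1/230))*(-73) = (-198 + (-224/((-⅓*⅗)) - ½))*(-73) = (-198 + (-224/(-⅕) - ½))*(-73) = (-198 + (-224*(-5) - ½))*(-73) = (-198 + (1120 - ½))*(-73) = (-198 + 2239/2)*(-73) = (1843/2)*(-73) = -134539/2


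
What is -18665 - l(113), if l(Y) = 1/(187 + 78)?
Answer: -4946226/265 ≈ -18665.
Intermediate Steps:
l(Y) = 1/265
-18665 - l(113) = -18665 - 1*1/265 = -18665 - 1/265 = -4946226/265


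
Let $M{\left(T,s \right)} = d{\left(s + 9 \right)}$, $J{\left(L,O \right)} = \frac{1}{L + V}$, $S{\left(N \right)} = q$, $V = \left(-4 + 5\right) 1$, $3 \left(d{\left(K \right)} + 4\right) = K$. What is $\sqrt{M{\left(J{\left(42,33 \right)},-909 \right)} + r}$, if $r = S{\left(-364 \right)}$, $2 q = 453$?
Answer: $\frac{i \sqrt{310}}{2} \approx 8.8034 i$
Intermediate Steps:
$d{\left(K \right)} = -4 + \frac{K}{3}$
$q = \frac{453}{2}$ ($q = \frac{1}{2} \cdot 453 = \frac{453}{2} \approx 226.5$)
$V = 1$ ($V = 1 \cdot 1 = 1$)
$S{\left(N \right)} = \frac{453}{2}$
$J{\left(L,O \right)} = \frac{1}{1 + L}$ ($J{\left(L,O \right)} = \frac{1}{L + 1} = \frac{1}{1 + L}$)
$M{\left(T,s \right)} = -1 + \frac{s}{3}$ ($M{\left(T,s \right)} = -4 + \frac{s + 9}{3} = -4 + \frac{9 + s}{3} = -4 + \left(3 + \frac{s}{3}\right) = -1 + \frac{s}{3}$)
$r = \frac{453}{2} \approx 226.5$
$\sqrt{M{\left(J{\left(42,33 \right)},-909 \right)} + r} = \sqrt{\left(-1 + \frac{1}{3} \left(-909\right)\right) + \frac{453}{2}} = \sqrt{\left(-1 - 303\right) + \frac{453}{2}} = \sqrt{-304 + \frac{453}{2}} = \sqrt{- \frac{155}{2}} = \frac{i \sqrt{310}}{2}$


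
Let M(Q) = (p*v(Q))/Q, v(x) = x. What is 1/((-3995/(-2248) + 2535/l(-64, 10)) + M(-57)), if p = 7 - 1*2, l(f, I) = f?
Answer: -17984/590455 ≈ -0.030458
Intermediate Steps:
p = 5 (p = 7 - 2 = 5)
M(Q) = 5 (M(Q) = (5*Q)/Q = 5)
1/((-3995/(-2248) + 2535/l(-64, 10)) + M(-57)) = 1/((-3995/(-2248) + 2535/(-64)) + 5) = 1/((-3995*(-1/2248) + 2535*(-1/64)) + 5) = 1/((3995/2248 - 2535/64) + 5) = 1/(-680375/17984 + 5) = 1/(-590455/17984) = -17984/590455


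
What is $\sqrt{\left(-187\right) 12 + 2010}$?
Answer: $3 i \sqrt{26} \approx 15.297 i$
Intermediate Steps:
$\sqrt{\left(-187\right) 12 + 2010} = \sqrt{-2244 + 2010} = \sqrt{-234} = 3 i \sqrt{26}$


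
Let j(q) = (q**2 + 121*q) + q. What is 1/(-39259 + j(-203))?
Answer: -1/22816 ≈ -4.3829e-5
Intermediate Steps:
j(q) = q**2 + 122*q
1/(-39259 + j(-203)) = 1/(-39259 - 203*(122 - 203)) = 1/(-39259 - 203*(-81)) = 1/(-39259 + 16443) = 1/(-22816) = -1/22816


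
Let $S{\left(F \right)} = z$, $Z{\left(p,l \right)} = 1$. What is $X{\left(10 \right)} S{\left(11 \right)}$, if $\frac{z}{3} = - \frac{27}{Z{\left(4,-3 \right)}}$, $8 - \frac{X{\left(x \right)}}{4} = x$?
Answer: $648$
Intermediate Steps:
$X{\left(x \right)} = 32 - 4 x$
$z = -81$ ($z = 3 \left(- \frac{27}{1}\right) = 3 \left(\left(-27\right) 1\right) = 3 \left(-27\right) = -81$)
$S{\left(F \right)} = -81$
$X{\left(10 \right)} S{\left(11 \right)} = \left(32 - 40\right) \left(-81\right) = \left(-8\right) \left(-81\right) = 648$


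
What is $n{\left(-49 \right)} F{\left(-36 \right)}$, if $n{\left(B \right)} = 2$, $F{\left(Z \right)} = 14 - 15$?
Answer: $-2$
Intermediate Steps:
$F{\left(Z \right)} = -1$
$n{\left(-49 \right)} F{\left(-36 \right)} = 2 \left(-1\right) = -2$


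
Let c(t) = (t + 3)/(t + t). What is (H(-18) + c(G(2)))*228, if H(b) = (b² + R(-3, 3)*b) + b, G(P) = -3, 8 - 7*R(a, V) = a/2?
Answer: 449388/7 ≈ 64198.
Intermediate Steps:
R(a, V) = 8/7 - a/14 (R(a, V) = 8/7 - a/(7*2) = 8/7 - a/14)
c(t) = (3 + t)/(2*t) (c(t) = (3 + t)/((2*t)) = (3 + t)*(1/(2*t)) = (3 + t)/(2*t))
H(b) = b² + 33*b/14 (H(b) = (b² + (8/7 - 1/14*(-3))*b) + b = (b² + (8/7 + 3/14)*b) + b = (b² + 19*b/14) + b = b² + 33*b/14)
(H(-18) + c(G(2)))*228 = ((1/14)*(-18)*(33 + 14*(-18)) + (½)*(3 - 3)/(-3))*228 = ((1/14)*(-18)*(33 - 252) + (½)*(-⅓)*0)*228 = ((1/14)*(-18)*(-219) + 0)*228 = (1971/7 + 0)*228 = (1971/7)*228 = 449388/7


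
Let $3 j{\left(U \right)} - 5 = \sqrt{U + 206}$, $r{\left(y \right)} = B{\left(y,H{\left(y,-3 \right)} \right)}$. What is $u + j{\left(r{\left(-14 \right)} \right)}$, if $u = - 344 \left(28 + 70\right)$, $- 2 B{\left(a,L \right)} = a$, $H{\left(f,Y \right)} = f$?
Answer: $- \frac{101131}{3} + \frac{\sqrt{213}}{3} \approx -33706.0$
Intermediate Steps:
$B{\left(a,L \right)} = - \frac{a}{2}$
$r{\left(y \right)} = - \frac{y}{2}$
$j{\left(U \right)} = \frac{5}{3} + \frac{\sqrt{206 + U}}{3}$ ($j{\left(U \right)} = \frac{5}{3} + \frac{\sqrt{U + 206}}{3} = \frac{5}{3} + \frac{\sqrt{206 + U}}{3}$)
$u = -33712$ ($u = \left(-344\right) 98 = -33712$)
$u + j{\left(r{\left(-14 \right)} \right)} = -33712 + \left(\frac{5}{3} + \frac{\sqrt{206 - -7}}{3}\right) = -33712 + \left(\frac{5}{3} + \frac{\sqrt{206 + 7}}{3}\right) = -33712 + \left(\frac{5}{3} + \frac{\sqrt{213}}{3}\right) = - \frac{101131}{3} + \frac{\sqrt{213}}{3}$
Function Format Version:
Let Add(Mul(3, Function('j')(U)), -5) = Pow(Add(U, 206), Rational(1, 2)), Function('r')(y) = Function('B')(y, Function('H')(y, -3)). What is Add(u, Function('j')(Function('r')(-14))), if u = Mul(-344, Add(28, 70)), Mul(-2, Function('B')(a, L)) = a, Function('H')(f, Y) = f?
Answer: Add(Rational(-101131, 3), Mul(Rational(1, 3), Pow(213, Rational(1, 2)))) ≈ -33706.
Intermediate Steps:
Function('B')(a, L) = Mul(Rational(-1, 2), a)
Function('r')(y) = Mul(Rational(-1, 2), y)
Function('j')(U) = Add(Rational(5, 3), Mul(Rational(1, 3), Pow(Add(206, U), Rational(1, 2)))) (Function('j')(U) = Add(Rational(5, 3), Mul(Rational(1, 3), Pow(Add(U, 206), Rational(1, 2)))) = Add(Rational(5, 3), Mul(Rational(1, 3), Pow(Add(206, U), Rational(1, 2)))))
u = -33712 (u = Mul(-344, 98) = -33712)
Add(u, Function('j')(Function('r')(-14))) = Add(-33712, Add(Rational(5, 3), Mul(Rational(1, 3), Pow(Add(206, Mul(Rational(-1, 2), -14)), Rational(1, 2))))) = Add(-33712, Add(Rational(5, 3), Mul(Rational(1, 3), Pow(Add(206, 7), Rational(1, 2))))) = Add(-33712, Add(Rational(5, 3), Mul(Rational(1, 3), Pow(213, Rational(1, 2))))) = Add(Rational(-101131, 3), Mul(Rational(1, 3), Pow(213, Rational(1, 2))))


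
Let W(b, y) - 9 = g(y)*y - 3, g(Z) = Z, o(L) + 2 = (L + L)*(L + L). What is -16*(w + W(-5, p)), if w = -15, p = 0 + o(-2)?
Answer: -2992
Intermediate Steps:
o(L) = -2 + 4*L² (o(L) = -2 + (L + L)*(L + L) = -2 + (2*L)*(2*L) = -2 + 4*L²)
p = 14 (p = 0 + (-2 + 4*(-2)²) = 0 + (-2 + 4*4) = 0 + (-2 + 16) = 0 + 14 = 14)
W(b, y) = 6 + y² (W(b, y) = 9 + (y*y - 3) = 9 + (y² - 3) = 9 + (-3 + y²) = 6 + y²)
-16*(w + W(-5, p)) = -16*(-15 + (6 + 14²)) = -16*(-15 + (6 + 196)) = -16*(-15 + 202) = -16*187 = -2992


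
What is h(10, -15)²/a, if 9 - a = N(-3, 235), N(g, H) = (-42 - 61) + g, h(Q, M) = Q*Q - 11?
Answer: 7921/115 ≈ 68.878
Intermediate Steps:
h(Q, M) = -11 + Q² (h(Q, M) = Q² - 11 = -11 + Q²)
N(g, H) = -103 + g
a = 115 (a = 9 - (-103 - 3) = 9 - 1*(-106) = 9 + 106 = 115)
h(10, -15)²/a = (-11 + 10²)²/115 = (-11 + 100)²*(1/115) = 89²*(1/115) = 7921*(1/115) = 7921/115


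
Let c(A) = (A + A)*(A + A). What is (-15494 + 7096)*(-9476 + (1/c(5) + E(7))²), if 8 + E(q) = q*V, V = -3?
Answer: 362608000001/5000 ≈ 7.2522e+7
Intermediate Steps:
E(q) = -8 - 3*q (E(q) = -8 + q*(-3) = -8 - 3*q)
c(A) = 4*A² (c(A) = (2*A)*(2*A) = 4*A²)
(-15494 + 7096)*(-9476 + (1/c(5) + E(7))²) = (-15494 + 7096)*(-9476 + (1/(4*5²) + (-8 - 3*7))²) = -8398*(-9476 + (1/(4*25) + (-8 - 21))²) = -8398*(-9476 + (1/100 - 29)²) = -8398*(-9476 + (-2899/100)²) = -8398*(-9476 + 8404201/10000) = -8398*(-86355799/10000) = 362608000001/5000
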